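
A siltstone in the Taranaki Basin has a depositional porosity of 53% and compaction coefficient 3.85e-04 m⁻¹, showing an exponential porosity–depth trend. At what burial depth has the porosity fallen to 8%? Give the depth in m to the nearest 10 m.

Working in km (1 km = 1000 m; k in km⁻¹ = k in m⁻¹ × 1000):
Invert Athy's law: Z = ln(φ₀/φ) / k
Z = ln(0.53/0.08) / 0.385 = ln(6.625) / 0.385 = 1.8909 / 0.385 = 4.911 km

4910 m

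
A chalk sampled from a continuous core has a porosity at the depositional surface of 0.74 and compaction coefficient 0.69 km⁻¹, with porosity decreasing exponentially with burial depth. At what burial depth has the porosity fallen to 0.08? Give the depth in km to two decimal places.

Invert Athy's law: d = ln(n₀/n) / k
d = ln(0.74/0.08) / 0.69 = ln(9.25) / 0.69 = 2.2246 / 0.69 = 3.224 km

3.22 km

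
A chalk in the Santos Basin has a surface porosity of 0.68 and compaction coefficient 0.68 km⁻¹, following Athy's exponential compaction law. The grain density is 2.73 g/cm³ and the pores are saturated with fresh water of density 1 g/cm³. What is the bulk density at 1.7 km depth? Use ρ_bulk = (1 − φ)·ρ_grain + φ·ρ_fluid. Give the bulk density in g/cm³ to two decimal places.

Porosity at depth: phi = 0.68·exp(−0.68×1.7) = 0.68×0.3147 = 0.2140
Bulk density: ρ_b = (1−phi)ρ_g + phi·ρ_f = 0.7860×2.73 + 0.2140×1
       = 2.146 + 0.214 = 2.360 g/cm³

2.36 g/cm³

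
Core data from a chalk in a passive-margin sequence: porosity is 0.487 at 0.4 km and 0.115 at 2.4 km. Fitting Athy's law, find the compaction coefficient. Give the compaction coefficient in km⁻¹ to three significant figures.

0.722 km⁻¹

Athy: phi(z) = phi₀ e^(−kz) ⇒ phi₁/phi₂ = e^{k(z₂−z₁)} ⇒ k = ln(phi₁/phi₂)/(z₂−z₁)
k = ln(0.487/0.115) / (2.4 − 0.4) = ln(4.235) / 2 = 1.4433 / 2 = 0.7217 km⁻¹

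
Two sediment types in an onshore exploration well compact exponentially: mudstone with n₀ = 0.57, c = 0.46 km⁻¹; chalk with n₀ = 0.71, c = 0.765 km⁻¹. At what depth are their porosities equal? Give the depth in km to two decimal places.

0.72 km

Set n₀ₐ e^(−cₐz) = n₀ᵦ e^(−cᵦz) ⇒ ln(n₀ₐ/n₀ᵦ) = (cₐ − cᵦ)·z
z = ln(0.57/0.71) / (0.46 − 0.765) = -0.2196 / -0.305 = 0.720 km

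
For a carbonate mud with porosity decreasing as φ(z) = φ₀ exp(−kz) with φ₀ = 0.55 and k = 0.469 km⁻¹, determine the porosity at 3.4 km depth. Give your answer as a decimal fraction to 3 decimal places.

0.112

φ = φ₀·exp(−k·z) = 0.55 × exp(−0.469 × 3.4) = 0.55 × exp(−1.595)
  = 0.55 × 0.2030 = 0.1116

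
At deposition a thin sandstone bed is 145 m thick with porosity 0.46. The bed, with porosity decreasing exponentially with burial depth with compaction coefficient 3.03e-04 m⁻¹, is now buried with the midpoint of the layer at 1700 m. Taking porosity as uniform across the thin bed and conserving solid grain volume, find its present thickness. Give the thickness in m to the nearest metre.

108 m

Working in km (1 km = 1000 m; β in km⁻¹ = β in m⁻¹ × 1000):
Porosity at 1.7 km: n = 0.46·exp(−0.303×1.7) = 0.2748
Solid-volume conservation: h(1−n) = h₀(1−n₀) ⇒ h = h₀·(1−n₀)/(1−n)
h = 0.145 × (1 − 0.46)/(1 − 0.2748) = 0.145 × 0.7446 = 0.1080 km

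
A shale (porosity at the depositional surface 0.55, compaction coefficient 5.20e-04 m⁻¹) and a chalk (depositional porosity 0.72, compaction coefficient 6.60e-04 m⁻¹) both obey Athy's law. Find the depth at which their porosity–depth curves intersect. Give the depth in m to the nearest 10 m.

1920 m

Working in km (1 km = 1000 m; β in km⁻¹ = β in m⁻¹ × 1000):
Set n₀ₐ e^(−βₐz) = n₀ᵦ e^(−βᵦz) ⇒ ln(n₀ₐ/n₀ᵦ) = (βₐ − βᵦ)·z
z = ln(0.55/0.72) / (0.52 − 0.66) = -0.2693 / -0.14 = 1.924 km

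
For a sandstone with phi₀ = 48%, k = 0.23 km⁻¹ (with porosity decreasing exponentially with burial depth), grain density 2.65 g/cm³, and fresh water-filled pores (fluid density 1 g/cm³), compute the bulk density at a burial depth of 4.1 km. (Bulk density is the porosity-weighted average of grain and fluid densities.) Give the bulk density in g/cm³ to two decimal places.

Porosity at depth: phi = 0.48·exp(−0.23×4.1) = 0.48×0.3895 = 0.1869
Bulk density: ρ_b = (1−phi)ρ_g + phi·ρ_f = 0.8131×2.65 + 0.1869×1
       = 2.155 + 0.187 = 2.342 g/cm³

2.34 g/cm³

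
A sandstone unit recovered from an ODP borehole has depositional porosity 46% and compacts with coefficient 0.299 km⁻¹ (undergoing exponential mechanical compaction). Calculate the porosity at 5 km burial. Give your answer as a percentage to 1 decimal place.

n = n₀·exp(−c·d) = 0.46 × exp(−0.299 × 5) = 0.46 × exp(−1.495)
  = 0.46 × 0.2242 = 0.1032

10.3%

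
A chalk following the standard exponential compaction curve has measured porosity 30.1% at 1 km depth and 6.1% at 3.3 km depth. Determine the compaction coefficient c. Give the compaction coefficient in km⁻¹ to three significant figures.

0.694 km⁻¹

Athy: n(Z) = n₀ e^(−cZ) ⇒ n₁/n₂ = e^{c(Z₂−Z₁)} ⇒ c = ln(n₁/n₂)/(Z₂−Z₁)
c = ln(0.301/0.061) / (3.3 − 1) = ln(4.934) / 2.3 = 1.5962 / 2.3 = 0.694 km⁻¹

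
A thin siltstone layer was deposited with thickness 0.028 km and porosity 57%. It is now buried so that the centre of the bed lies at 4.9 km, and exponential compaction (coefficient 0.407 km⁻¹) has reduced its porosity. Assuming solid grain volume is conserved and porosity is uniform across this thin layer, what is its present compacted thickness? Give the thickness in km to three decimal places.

0.013 km

Porosity at 4.9 km: phi = 0.57·exp(−0.407×4.9) = 0.0776
Solid-volume conservation: h(1−phi) = h₀(1−phi₀) ⇒ h = h₀·(1−phi₀)/(1−phi)
h = 0.028 × (1 − 0.57)/(1 − 0.0776) = 0.028 × 0.4662 = 0.0131 km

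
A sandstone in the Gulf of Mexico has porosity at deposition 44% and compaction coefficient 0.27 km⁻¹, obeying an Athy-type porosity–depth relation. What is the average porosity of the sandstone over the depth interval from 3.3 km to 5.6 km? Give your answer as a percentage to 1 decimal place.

⟨n⟩ = (1/(z₂−z₁)) ∫ n₀ e^(−cz) dz = n₀·(e^(−c·z₁) − e^(−c·z₂)) / (c·(z₂−z₁))
e^(−0.27×3.3) = 0.4102; e^(−0.27×5.6) = 0.2205
⟨n⟩ = 0.44 × (0.4102 − 0.2205) / (0.27 × 2.3) = 0.44 × 0.3056 = 0.1345

13.4%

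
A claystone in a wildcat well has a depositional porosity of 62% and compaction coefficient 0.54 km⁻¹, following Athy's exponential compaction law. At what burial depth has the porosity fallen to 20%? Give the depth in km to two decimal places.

Invert Athy's law: Z = ln(phi₀/phi) / c
Z = ln(0.62/0.2) / 0.54 = ln(3.1) / 0.54 = 1.1314 / 0.54 = 2.095 km

2.10 km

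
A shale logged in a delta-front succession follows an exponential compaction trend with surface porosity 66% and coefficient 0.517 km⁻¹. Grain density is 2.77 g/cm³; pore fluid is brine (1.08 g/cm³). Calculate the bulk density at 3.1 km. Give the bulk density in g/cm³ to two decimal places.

2.55 g/cm³

Porosity at depth: phi = 0.66·exp(−0.517×3.1) = 0.66×0.2014 = 0.1329
Bulk density: ρ_b = (1−phi)ρ_g + phi·ρ_f = 0.8671×2.77 + 0.1329×1.08
       = 2.402 + 0.144 = 2.545 g/cm³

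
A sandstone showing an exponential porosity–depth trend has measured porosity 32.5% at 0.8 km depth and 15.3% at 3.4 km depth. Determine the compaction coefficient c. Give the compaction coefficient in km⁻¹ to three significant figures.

0.290 km⁻¹

Athy: φ(d) = φ₀ e^(−cd) ⇒ φ₁/φ₂ = e^{c(d₂−d₁)} ⇒ c = ln(φ₁/φ₂)/(d₂−d₁)
c = ln(0.325/0.153) / (3.4 − 0.8) = ln(2.124) / 2.6 = 0.7534 / 2.6 = 0.2898 km⁻¹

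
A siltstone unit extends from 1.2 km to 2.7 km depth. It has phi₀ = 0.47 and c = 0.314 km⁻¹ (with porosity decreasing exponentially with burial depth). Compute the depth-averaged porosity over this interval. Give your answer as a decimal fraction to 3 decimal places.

⟨phi⟩ = (1/(Z₂−Z₁)) ∫ phi₀ e^(−cZ) dZ = phi₀·(e^(−c·Z₁) − e^(−c·Z₂)) / (c·(Z₂−Z₁))
e^(−0.314×1.2) = 0.6861; e^(−0.314×2.7) = 0.4284
⟨phi⟩ = 0.47 × (0.6861 − 0.4284) / (0.314 × 1.5) = 0.47 × 0.5471 = 0.2571

0.257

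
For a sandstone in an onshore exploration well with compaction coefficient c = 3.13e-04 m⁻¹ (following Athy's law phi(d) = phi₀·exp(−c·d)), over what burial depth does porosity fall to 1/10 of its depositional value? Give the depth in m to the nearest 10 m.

7360 m

Working in km (1 km = 1000 m; c in km⁻¹ = c in m⁻¹ × 1000):
phi/phi₀ = 1/10 ⇒ exp(−c·d) = 1/10 ⇒ d = ln(10) / c
d = 2.3026 / 0.313 = 7.357 km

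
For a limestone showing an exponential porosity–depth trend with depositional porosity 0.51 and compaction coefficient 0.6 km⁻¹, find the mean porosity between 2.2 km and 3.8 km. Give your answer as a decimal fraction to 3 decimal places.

⟨phi⟩ = (1/(z₂−z₁)) ∫ phi₀ e^(−βz) dz = phi₀·(e^(−β·z₁) − e^(−β·z₂)) / (β·(z₂−z₁))
e^(−0.6×2.2) = 0.2671; e^(−0.6×3.8) = 0.1023
⟨phi⟩ = 0.51 × (0.2671 − 0.1023) / (0.6 × 1.6) = 0.51 × 0.1717 = 0.0876

0.088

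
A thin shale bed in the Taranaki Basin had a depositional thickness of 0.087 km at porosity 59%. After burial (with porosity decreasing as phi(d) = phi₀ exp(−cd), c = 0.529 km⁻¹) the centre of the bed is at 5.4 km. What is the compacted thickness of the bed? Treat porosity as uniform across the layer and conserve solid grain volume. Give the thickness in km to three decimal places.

0.037 km

Porosity at 5.4 km: phi = 0.59·exp(−0.529×5.4) = 0.0339
Solid-volume conservation: h(1−phi) = h₀(1−phi₀) ⇒ h = h₀·(1−phi₀)/(1−phi)
h = 0.087 × (1 − 0.59)/(1 − 0.0339) = 0.087 × 0.4244 = 0.0369 km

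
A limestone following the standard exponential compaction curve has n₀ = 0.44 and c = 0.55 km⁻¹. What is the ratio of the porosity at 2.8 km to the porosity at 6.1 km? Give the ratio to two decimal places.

n(z₁)/n(z₂) = e^(−c·z₁)/e^(−c·z₂) = e^{c(z₂−z₁)}
= exp(0.55 × 3.3) = exp(1.815) = 6.1411

6.14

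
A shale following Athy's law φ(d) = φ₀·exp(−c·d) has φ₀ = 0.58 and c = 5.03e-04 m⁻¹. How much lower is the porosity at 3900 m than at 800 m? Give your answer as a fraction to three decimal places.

0.306

Working in km (1 km = 1000 m; c in km⁻¹ = c in m⁻¹ × 1000):
φ(0.8) = 0.58·e^(−0.503×0.8) = 0.3879
φ(3.9) = 0.58·e^(−0.503×3.9) = 0.0816
Δφ = 0.3879 − 0.0816 = 0.3063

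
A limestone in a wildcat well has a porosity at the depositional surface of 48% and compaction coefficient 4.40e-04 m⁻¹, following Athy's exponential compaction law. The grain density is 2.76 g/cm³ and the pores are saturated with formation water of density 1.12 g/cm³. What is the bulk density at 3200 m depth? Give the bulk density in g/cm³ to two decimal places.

2.57 g/cm³

Working in km (1 km = 1000 m; β in km⁻¹ = β in m⁻¹ × 1000):
Porosity at depth: phi = 0.48·exp(−0.44×3.2) = 0.48×0.2446 = 0.1174
Bulk density: ρ_b = (1−phi)ρ_g + phi·ρ_f = 0.8826×2.76 + 0.1174×1.12
       = 2.436 + 0.132 = 2.567 g/cm³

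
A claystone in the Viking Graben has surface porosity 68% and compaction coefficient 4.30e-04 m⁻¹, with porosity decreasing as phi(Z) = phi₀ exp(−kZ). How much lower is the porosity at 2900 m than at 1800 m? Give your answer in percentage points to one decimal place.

Working in km (1 km = 1000 m; k in km⁻¹ = k in m⁻¹ × 1000):
phi(1.8) = 0.68·e^(−0.43×1.8) = 0.3136
phi(2.9) = 0.68·e^(−0.43×2.9) = 0.1954
Δphi = 0.3136 − 0.1954 = 0.1182

11.8 percentage points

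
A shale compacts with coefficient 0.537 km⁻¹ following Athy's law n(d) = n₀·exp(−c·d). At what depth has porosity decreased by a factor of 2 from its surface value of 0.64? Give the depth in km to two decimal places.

n/n₀ = 1/2 ⇒ exp(−c·d) = 1/2 ⇒ d = ln(2) / c
d = 0.6931 / 0.537 = 1.291 km

1.29 km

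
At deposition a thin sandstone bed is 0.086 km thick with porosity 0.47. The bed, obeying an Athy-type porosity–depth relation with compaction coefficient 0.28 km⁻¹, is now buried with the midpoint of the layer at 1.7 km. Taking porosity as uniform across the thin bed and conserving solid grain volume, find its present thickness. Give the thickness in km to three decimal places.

Porosity at 1.7 km: phi = 0.47·exp(−0.28×1.7) = 0.2920
Solid-volume conservation: h(1−phi) = h₀(1−phi₀) ⇒ h = h₀·(1−phi₀)/(1−phi)
h = 0.086 × (1 − 0.47)/(1 − 0.2920) = 0.086 × 0.7486 = 0.0644 km

0.064 km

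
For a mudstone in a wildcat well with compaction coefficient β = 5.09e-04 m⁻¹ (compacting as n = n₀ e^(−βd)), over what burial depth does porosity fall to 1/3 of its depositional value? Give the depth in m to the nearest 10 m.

Working in km (1 km = 1000 m; β in km⁻¹ = β in m⁻¹ × 1000):
n/n₀ = 1/3 ⇒ exp(−β·d) = 1/3 ⇒ d = ln(3) / β
d = 1.0986 / 0.509 = 2.158 km

2160 m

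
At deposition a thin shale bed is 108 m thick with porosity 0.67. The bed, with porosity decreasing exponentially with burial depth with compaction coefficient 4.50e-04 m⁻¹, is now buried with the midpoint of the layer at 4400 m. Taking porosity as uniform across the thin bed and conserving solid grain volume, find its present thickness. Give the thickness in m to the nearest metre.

Working in km (1 km = 1000 m; k in km⁻¹ = k in m⁻¹ × 1000):
Porosity at 4.4 km: n = 0.67·exp(−0.45×4.4) = 0.0925
Solid-volume conservation: h(1−n) = h₀(1−n₀) ⇒ h = h₀·(1−n₀)/(1−n)
h = 0.108 × (1 − 0.67)/(1 − 0.0925) = 0.108 × 0.3636 = 0.0393 km

39 m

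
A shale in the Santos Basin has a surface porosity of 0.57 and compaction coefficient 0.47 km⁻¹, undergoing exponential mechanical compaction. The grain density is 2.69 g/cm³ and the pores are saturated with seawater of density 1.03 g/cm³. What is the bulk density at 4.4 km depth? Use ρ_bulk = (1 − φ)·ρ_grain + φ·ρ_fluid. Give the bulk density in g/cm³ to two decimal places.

2.57 g/cm³

Porosity at depth: φ = 0.57·exp(−0.47×4.4) = 0.57×0.1264 = 0.0721
Bulk density: ρ_b = (1−φ)ρ_g + φ·ρ_f = 0.9279×2.69 + 0.0721×1.03
       = 2.496 + 0.074 = 2.570 g/cm³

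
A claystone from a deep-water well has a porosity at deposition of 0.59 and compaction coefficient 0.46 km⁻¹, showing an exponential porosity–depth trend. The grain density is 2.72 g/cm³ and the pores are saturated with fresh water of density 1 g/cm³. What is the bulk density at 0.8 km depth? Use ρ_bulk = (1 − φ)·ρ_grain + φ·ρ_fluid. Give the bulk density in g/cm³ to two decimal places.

2.02 g/cm³

Porosity at depth: n = 0.59·exp(−0.46×0.8) = 0.59×0.6921 = 0.4083
Bulk density: ρ_b = (1−n)ρ_g + n·ρ_f = 0.5917×2.72 + 0.4083×1
       = 1.609 + 0.408 = 2.018 g/cm³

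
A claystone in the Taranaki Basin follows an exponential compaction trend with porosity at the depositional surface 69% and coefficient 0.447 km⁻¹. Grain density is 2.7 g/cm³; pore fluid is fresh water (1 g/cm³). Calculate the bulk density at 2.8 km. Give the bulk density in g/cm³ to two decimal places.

2.36 g/cm³

Porosity at depth: phi = 0.69·exp(−0.447×2.8) = 0.69×0.2860 = 0.1974
Bulk density: ρ_b = (1−phi)ρ_g + phi·ρ_f = 0.8026×2.7 + 0.1974×1
       = 2.167 + 0.197 = 2.364 g/cm³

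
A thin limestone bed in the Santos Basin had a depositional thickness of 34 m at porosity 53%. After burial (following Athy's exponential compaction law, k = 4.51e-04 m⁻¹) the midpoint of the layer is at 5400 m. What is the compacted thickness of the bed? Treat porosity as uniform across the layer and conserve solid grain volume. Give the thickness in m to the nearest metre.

Working in km (1 km = 1000 m; k in km⁻¹ = k in m⁻¹ × 1000):
Porosity at 5.4 km: phi = 0.53·exp(−0.451×5.4) = 0.0464
Solid-volume conservation: h(1−phi) = h₀(1−phi₀) ⇒ h = h₀·(1−phi₀)/(1−phi)
h = 0.034 × (1 − 0.53)/(1 − 0.0464) = 0.034 × 0.4929 = 0.0168 km

17 m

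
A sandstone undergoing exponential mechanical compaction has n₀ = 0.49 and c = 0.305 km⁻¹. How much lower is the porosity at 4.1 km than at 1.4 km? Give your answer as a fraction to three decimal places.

0.179

n(1.4) = 0.49·e^(−0.305×1.4) = 0.3197
n(4.1) = 0.49·e^(−0.305×4.1) = 0.1403
Δn = 0.3197 − 0.1403 = 0.1794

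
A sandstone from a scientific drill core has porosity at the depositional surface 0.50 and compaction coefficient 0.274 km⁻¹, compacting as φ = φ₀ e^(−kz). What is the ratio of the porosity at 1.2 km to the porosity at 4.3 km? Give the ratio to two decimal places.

2.34

φ(z₁)/φ(z₂) = e^(−k·z₁)/e^(−k·z₂) = e^{k(z₂−z₁)}
= exp(0.274 × 3.1) = exp(0.8494) = 2.3382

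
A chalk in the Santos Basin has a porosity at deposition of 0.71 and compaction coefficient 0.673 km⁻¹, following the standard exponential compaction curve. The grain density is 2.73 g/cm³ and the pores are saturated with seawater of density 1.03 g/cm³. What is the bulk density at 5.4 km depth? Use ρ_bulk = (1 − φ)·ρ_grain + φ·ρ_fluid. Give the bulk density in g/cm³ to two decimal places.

Porosity at depth: phi = 0.71·exp(−0.673×5.4) = 0.71×0.0264 = 0.0187
Bulk density: ρ_b = (1−phi)ρ_g + phi·ρ_f = 0.9813×2.73 + 0.0187×1.03
       = 2.679 + 0.019 = 2.698 g/cm³

2.70 g/cm³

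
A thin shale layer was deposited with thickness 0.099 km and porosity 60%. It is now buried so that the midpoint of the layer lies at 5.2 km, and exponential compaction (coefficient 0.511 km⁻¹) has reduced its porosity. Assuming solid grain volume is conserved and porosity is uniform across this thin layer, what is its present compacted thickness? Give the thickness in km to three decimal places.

0.041 km

Porosity at 5.2 km: n = 0.6·exp(−0.511×5.2) = 0.0421
Solid-volume conservation: h(1−n) = h₀(1−n₀) ⇒ h = h₀·(1−n₀)/(1−n)
h = 0.099 × (1 − 0.6)/(1 − 0.0421) = 0.099 × 0.4176 = 0.0413 km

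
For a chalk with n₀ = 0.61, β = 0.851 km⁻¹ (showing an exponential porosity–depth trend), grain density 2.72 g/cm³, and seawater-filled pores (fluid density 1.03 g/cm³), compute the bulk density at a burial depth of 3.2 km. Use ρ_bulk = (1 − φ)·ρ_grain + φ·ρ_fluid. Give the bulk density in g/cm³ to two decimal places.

2.65 g/cm³

Porosity at depth: n = 0.61·exp(−0.851×3.2) = 0.61×0.0657 = 0.0401
Bulk density: ρ_b = (1−n)ρ_g + n·ρ_f = 0.9599×2.72 + 0.0401×1.03
       = 2.611 + 0.041 = 2.652 g/cm³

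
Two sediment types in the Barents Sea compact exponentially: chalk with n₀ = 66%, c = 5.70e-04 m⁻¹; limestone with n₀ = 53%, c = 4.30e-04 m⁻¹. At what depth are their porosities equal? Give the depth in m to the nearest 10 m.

1570 m

Working in km (1 km = 1000 m; c in km⁻¹ = c in m⁻¹ × 1000):
Set n₀ₐ e^(−cₐz) = n₀ᵦ e^(−cᵦz) ⇒ ln(n₀ₐ/n₀ᵦ) = (cₐ − cᵦ)·z
z = ln(0.66/0.53) / (0.57 − 0.43) = 0.2194 / 0.14 = 1.567 km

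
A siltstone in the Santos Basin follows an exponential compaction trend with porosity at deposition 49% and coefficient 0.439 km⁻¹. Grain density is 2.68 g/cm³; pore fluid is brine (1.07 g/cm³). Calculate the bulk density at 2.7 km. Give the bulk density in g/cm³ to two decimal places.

Porosity at depth: phi = 0.49·exp(−0.439×2.7) = 0.49×0.3057 = 0.1498
Bulk density: ρ_b = (1−phi)ρ_g + phi·ρ_f = 0.8502×2.68 + 0.1498×1.07
       = 2.279 + 0.160 = 2.439 g/cm³

2.44 g/cm³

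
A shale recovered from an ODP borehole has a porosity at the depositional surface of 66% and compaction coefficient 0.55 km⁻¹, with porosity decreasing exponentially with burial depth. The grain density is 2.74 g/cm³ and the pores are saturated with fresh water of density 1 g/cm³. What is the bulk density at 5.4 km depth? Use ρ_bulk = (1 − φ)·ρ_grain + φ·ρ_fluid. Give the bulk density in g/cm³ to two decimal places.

Porosity at depth: φ = 0.66·exp(−0.55×5.4) = 0.66×0.0513 = 0.0339
Bulk density: ρ_b = (1−φ)ρ_g + φ·ρ_f = 0.9661×2.74 + 0.0339×1
       = 2.647 + 0.034 = 2.681 g/cm³

2.68 g/cm³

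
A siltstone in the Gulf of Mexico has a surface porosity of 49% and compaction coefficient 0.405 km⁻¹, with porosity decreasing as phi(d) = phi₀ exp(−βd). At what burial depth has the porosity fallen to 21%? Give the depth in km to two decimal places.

Invert Athy's law: d = ln(phi₀/phi) / β
d = ln(0.49/0.21) / 0.405 = ln(2.333) / 0.405 = 0.8473 / 0.405 = 2.092 km

2.09 km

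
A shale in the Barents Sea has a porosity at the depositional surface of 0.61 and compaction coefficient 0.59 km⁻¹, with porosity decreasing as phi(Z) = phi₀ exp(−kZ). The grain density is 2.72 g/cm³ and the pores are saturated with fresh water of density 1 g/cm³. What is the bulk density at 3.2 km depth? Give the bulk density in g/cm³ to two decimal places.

Porosity at depth: phi = 0.61·exp(−0.59×3.2) = 0.61×0.1514 = 0.0923
Bulk density: ρ_b = (1−phi)ρ_g + phi·ρ_f = 0.9077×2.72 + 0.0923×1
       = 2.469 + 0.092 = 2.561 g/cm³

2.56 g/cm³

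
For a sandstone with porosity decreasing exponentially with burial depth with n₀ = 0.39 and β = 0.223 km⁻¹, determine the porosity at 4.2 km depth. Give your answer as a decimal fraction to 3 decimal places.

n = n₀·exp(−β·z) = 0.39 × exp(−0.223 × 4.2) = 0.39 × exp(−0.9366)
  = 0.39 × 0.3920 = 0.1529

0.153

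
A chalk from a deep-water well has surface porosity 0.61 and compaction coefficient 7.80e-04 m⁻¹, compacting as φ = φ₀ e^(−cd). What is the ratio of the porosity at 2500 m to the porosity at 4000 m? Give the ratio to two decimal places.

3.22

Working in km (1 km = 1000 m; c in km⁻¹ = c in m⁻¹ × 1000):
φ(d₁)/φ(d₂) = e^(−c·d₁)/e^(−c·d₂) = e^{c(d₂−d₁)}
= exp(0.78 × 1.5) = exp(1.17) = 3.2220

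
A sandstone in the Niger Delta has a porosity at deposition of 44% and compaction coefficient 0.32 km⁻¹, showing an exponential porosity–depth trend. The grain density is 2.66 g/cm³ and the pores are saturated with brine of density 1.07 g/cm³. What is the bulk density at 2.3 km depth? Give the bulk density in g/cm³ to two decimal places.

Porosity at depth: n = 0.44·exp(−0.32×2.3) = 0.44×0.4790 = 0.2108
Bulk density: ρ_b = (1−n)ρ_g + n·ρ_f = 0.7892×2.66 + 0.2108×1.07
       = 2.099 + 0.226 = 2.325 g/cm³

2.32 g/cm³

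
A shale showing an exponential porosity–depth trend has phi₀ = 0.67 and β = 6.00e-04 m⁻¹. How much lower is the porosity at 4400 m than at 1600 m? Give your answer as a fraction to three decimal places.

0.209

Working in km (1 km = 1000 m; β in km⁻¹ = β in m⁻¹ × 1000):
phi(1.6) = 0.67·e^(−0.6×1.6) = 0.2565
phi(4.4) = 0.67·e^(−0.6×4.4) = 0.0478
Δphi = 0.2565 − 0.0478 = 0.2087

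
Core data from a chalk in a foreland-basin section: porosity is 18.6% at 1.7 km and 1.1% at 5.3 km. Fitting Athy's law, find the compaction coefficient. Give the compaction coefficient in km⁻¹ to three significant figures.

0.786 km⁻¹

Athy: n(z) = n₀ e^(−βz) ⇒ n₁/n₂ = e^{β(z₂−z₁)} ⇒ β = ln(n₁/n₂)/(z₂−z₁)
β = ln(0.186/0.011) / (5.3 − 1.7) = ln(16.91) / 3.6 = 2.8279 / 3.6 = 0.7855 km⁻¹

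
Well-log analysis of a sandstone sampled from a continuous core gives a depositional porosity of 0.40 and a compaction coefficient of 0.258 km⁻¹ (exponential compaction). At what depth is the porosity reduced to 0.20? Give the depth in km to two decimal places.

Invert Athy's law: z = ln(n₀/n) / k
z = ln(0.4/0.2) / 0.258 = ln(2) / 0.258 = 0.6931 / 0.258 = 2.687 km

2.69 km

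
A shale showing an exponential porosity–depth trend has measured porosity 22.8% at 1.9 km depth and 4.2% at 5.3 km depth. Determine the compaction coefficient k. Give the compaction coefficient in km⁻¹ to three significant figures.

0.498 km⁻¹

Athy: n(d) = n₀ e^(−kd) ⇒ n₁/n₂ = e^{k(d₂−d₁)} ⇒ k = ln(n₁/n₂)/(d₂−d₁)
k = ln(0.228/0.042) / (5.3 − 1.9) = ln(5.429) / 3.4 = 1.6917 / 3.4 = 0.4976 km⁻¹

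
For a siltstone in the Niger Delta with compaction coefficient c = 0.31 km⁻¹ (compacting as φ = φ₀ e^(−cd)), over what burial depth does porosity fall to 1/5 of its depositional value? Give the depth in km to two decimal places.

5.19 km

φ/φ₀ = 1/5 ⇒ exp(−c·d) = 1/5 ⇒ d = ln(5) / c
d = 1.6094 / 0.31 = 5.192 km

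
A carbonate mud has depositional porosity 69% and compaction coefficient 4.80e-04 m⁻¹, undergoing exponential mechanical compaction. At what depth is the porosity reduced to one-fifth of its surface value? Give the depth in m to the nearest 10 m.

Working in km (1 km = 1000 m; k in km⁻¹ = k in m⁻¹ × 1000):
phi/phi₀ = 1/5 ⇒ exp(−k·z) = 1/5 ⇒ z = ln(5) / k
z = 1.6094 / 0.48 = 3.353 km

3350 m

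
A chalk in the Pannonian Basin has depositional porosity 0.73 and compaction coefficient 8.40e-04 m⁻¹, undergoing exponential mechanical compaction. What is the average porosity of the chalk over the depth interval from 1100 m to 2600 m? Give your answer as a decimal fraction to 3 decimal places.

Working in km (1 km = 1000 m; c in km⁻¹ = c in m⁻¹ × 1000):
⟨φ⟩ = (1/(d₂−d₁)) ∫ φ₀ e^(−cd) dd = φ₀·(e^(−c·d₁) − e^(−c·d₂)) / (c·(d₂−d₁))
e^(−0.84×1.1) = 0.3969; e^(−0.84×2.6) = 0.1126
⟨φ⟩ = 0.73 × (0.3969 − 0.1126) / (0.84 × 1.5) = 0.73 × 0.2257 = 0.1647

0.165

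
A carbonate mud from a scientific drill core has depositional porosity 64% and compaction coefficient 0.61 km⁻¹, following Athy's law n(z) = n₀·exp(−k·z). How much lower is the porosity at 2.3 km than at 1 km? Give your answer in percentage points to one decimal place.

n(1) = 0.64·e^(−0.61×1) = 0.3477
n(2.3) = 0.64·e^(−0.61×2.3) = 0.1573
Δn = 0.3477 − 0.1573 = 0.1904

19.0 percentage points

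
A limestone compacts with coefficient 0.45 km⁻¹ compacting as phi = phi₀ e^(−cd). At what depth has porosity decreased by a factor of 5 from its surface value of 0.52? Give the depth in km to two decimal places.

3.58 km

phi/phi₀ = 1/5 ⇒ exp(−c·d) = 1/5 ⇒ d = ln(5) / c
d = 1.6094 / 0.45 = 3.577 km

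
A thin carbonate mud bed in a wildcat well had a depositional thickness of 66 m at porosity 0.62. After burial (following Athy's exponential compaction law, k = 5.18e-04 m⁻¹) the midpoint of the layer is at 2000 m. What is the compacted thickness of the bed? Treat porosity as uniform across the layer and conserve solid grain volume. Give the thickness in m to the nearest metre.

Working in km (1 km = 1000 m; k in km⁻¹ = k in m⁻¹ × 1000):
Porosity at 2 km: φ = 0.62·exp(−0.518×2) = 0.2200
Solid-volume conservation: h(1−φ) = h₀(1−φ₀) ⇒ h = h₀·(1−φ₀)/(1−φ)
h = 0.066 × (1 − 0.62)/(1 − 0.2200) = 0.066 × 0.4872 = 0.0322 km

32 m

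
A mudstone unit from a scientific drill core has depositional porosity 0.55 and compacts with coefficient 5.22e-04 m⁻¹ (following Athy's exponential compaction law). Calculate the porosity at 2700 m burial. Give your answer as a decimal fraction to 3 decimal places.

Working in km (1 km = 1000 m; c in km⁻¹ = c in m⁻¹ × 1000):
n = n₀·exp(−c·z) = 0.55 × exp(−0.522 × 2.7) = 0.55 × exp(−1.409)
  = 0.55 × 0.2443 = 0.1344

0.134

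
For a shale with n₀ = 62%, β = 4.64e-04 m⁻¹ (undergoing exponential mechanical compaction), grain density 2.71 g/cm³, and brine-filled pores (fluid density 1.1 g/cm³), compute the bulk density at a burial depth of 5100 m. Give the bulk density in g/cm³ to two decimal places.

Working in km (1 km = 1000 m; β in km⁻¹ = β in m⁻¹ × 1000):
Porosity at depth: n = 0.62·exp(−0.464×5.1) = 0.62×0.0938 = 0.0582
Bulk density: ρ_b = (1−n)ρ_g + n·ρ_f = 0.9418×2.71 + 0.0582×1.1
       = 2.552 + 0.064 = 2.616 g/cm³

2.62 g/cm³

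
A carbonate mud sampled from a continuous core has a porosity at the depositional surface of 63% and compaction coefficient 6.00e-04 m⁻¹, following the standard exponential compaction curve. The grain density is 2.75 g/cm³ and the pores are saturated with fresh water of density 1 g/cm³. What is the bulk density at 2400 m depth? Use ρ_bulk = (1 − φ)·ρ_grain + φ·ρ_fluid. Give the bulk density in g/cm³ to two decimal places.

Working in km (1 km = 1000 m; β in km⁻¹ = β in m⁻¹ × 1000):
Porosity at depth: φ = 0.63·exp(−0.6×2.4) = 0.63×0.2369 = 0.1493
Bulk density: ρ_b = (1−φ)ρ_g + φ·ρ_f = 0.8507×2.75 + 0.1493×1
       = 2.340 + 0.149 = 2.489 g/cm³

2.49 g/cm³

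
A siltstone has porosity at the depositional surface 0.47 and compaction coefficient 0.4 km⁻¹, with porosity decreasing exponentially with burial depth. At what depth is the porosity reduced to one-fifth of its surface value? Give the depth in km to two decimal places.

n/n₀ = 1/5 ⇒ exp(−β·z) = 1/5 ⇒ z = ln(5) / β
z = 1.6094 / 0.4 = 4.024 km

4.02 km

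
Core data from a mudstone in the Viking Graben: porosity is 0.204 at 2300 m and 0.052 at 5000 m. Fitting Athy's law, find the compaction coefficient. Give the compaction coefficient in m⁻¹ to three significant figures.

0.000506 m⁻¹

Working in km (1 km = 1000 m; k in km⁻¹ = k in m⁻¹ × 1000):
Athy: phi(Z) = phi₀ e^(−kZ) ⇒ phi₁/phi₂ = e^{k(Z₂−Z₁)} ⇒ k = ln(phi₁/phi₂)/(Z₂−Z₁)
k = ln(0.204/0.052) / (5 − 2.3) = ln(3.923) / 2.7 = 1.3669 / 2.7 = 0.5063 km⁻¹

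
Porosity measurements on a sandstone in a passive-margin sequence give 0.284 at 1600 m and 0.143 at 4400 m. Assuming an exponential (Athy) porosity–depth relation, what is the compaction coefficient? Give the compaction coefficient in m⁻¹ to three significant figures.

Working in km (1 km = 1000 m; c in km⁻¹ = c in m⁻¹ × 1000):
Athy: n(Z) = n₀ e^(−cZ) ⇒ n₁/n₂ = e^{c(Z₂−Z₁)} ⇒ c = ln(n₁/n₂)/(Z₂−Z₁)
c = ln(0.284/0.143) / (4.4 − 1.6) = ln(1.986) / 2.8 = 0.6861 / 2.8 = 0.245 km⁻¹

0.000245 m⁻¹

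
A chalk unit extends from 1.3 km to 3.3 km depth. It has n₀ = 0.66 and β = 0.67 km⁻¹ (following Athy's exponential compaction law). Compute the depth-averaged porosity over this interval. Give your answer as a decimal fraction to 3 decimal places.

0.152

⟨n⟩ = (1/(Z₂−Z₁)) ∫ n₀ e^(−βZ) dZ = n₀·(e^(−β·Z₁) − e^(−β·Z₂)) / (β·(Z₂−Z₁))
e^(−0.67×1.3) = 0.4185; e^(−0.67×3.3) = 0.1096
⟨n⟩ = 0.66 × (0.4185 − 0.1096) / (0.67 × 2) = 0.66 × 0.2306 = 0.1522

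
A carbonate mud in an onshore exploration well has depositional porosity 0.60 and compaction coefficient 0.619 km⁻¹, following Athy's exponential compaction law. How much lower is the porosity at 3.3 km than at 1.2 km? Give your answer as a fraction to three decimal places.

0.208

φ(1.2) = 0.6·e^(−0.619×1.2) = 0.2855
φ(3.3) = 0.6·e^(−0.619×3.3) = 0.0778
Δφ = 0.2855 − 0.0778 = 0.2077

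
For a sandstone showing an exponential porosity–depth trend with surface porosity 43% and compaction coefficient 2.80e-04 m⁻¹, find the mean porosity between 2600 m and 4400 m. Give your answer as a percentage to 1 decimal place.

Working in km (1 km = 1000 m; β in km⁻¹ = β in m⁻¹ × 1000):
⟨n⟩ = (1/(z₂−z₁)) ∫ n₀ e^(−βz) dz = n₀·(e^(−β·z₁) − e^(−β·z₂)) / (β·(z₂−z₁))
e^(−0.28×2.6) = 0.4829; e^(−0.28×4.4) = 0.2917
⟨n⟩ = 0.43 × (0.4829 − 0.2917) / (0.28 × 1.8) = 0.43 × 0.3793 = 0.1631

16.3%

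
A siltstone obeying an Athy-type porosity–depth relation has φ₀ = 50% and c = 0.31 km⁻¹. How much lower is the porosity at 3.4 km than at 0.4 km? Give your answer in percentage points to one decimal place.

φ(0.4) = 0.5·e^(−0.31×0.4) = 0.4417
φ(3.4) = 0.5·e^(−0.31×3.4) = 0.1743
Δφ = 0.4417 − 0.1743 = 0.2674

26.7 percentage points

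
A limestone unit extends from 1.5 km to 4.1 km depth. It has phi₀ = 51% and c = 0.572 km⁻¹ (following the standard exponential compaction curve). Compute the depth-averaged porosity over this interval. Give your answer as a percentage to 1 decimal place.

⟨phi⟩ = (1/(z₂−z₁)) ∫ phi₀ e^(−cz) dz = phi₀·(e^(−c·z₁) − e^(−c·z₂)) / (c·(z₂−z₁))
e^(−0.572×1.5) = 0.4240; e^(−0.572×4.1) = 0.0958
⟨phi⟩ = 0.51 × (0.4240 − 0.0958) / (0.572 × 2.6) = 0.51 × 0.2207 = 0.1125

11.3%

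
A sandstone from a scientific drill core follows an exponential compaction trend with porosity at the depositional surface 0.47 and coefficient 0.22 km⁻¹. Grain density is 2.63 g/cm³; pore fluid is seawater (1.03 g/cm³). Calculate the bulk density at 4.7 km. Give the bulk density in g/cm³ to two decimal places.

2.36 g/cm³

Porosity at depth: n = 0.47·exp(−0.22×4.7) = 0.47×0.3556 = 0.1671
Bulk density: ρ_b = (1−n)ρ_g + n·ρ_f = 0.8329×2.63 + 0.1671×1.03
       = 2.190 + 0.172 = 2.363 g/cm³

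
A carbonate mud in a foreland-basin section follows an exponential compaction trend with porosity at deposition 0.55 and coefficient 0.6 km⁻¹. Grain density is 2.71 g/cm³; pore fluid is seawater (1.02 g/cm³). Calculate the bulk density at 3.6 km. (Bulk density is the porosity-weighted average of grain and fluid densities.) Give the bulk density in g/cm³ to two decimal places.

Porosity at depth: phi = 0.55·exp(−0.6×3.6) = 0.55×0.1153 = 0.0634
Bulk density: ρ_b = (1−phi)ρ_g + phi·ρ_f = 0.9366×2.71 + 0.0634×1.02
       = 2.538 + 0.065 = 2.603 g/cm³

2.60 g/cm³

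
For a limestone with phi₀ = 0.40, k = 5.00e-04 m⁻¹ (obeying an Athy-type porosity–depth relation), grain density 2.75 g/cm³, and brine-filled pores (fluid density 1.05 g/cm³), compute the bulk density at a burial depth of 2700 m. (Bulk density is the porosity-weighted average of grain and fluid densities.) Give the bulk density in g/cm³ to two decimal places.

Working in km (1 km = 1000 m; k in km⁻¹ = k in m⁻¹ × 1000):
Porosity at depth: phi = 0.4·exp(−0.5×2.7) = 0.4×0.2592 = 0.1037
Bulk density: ρ_b = (1−phi)ρ_g + phi·ρ_f = 0.8963×2.75 + 0.1037×1.05
       = 2.465 + 0.109 = 2.574 g/cm³

2.57 g/cm³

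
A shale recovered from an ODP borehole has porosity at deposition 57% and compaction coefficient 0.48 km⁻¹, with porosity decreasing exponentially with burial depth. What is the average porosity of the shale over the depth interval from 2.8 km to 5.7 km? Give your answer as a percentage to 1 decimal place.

8.0%

⟨phi⟩ = (1/(Z₂−Z₁)) ∫ phi₀ e^(−βZ) dZ = phi₀·(e^(−β·Z₁) − e^(−β·Z₂)) / (β·(Z₂−Z₁))
e^(−0.48×2.8) = 0.2608; e^(−0.48×5.7) = 0.0648
⟨phi⟩ = 0.57 × (0.2608 − 0.0648) / (0.48 × 2.9) = 0.57 × 0.1408 = 0.0802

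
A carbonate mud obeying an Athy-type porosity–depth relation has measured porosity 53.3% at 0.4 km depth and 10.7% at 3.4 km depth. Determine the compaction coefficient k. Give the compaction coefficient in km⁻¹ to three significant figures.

0.535 km⁻¹

Athy: n(Z) = n₀ e^(−kZ) ⇒ n₁/n₂ = e^{k(Z₂−Z₁)} ⇒ k = ln(n₁/n₂)/(Z₂−Z₁)
k = ln(0.533/0.107) / (3.4 − 0.4) = ln(4.981) / 3 = 1.6057 / 3 = 0.5352 km⁻¹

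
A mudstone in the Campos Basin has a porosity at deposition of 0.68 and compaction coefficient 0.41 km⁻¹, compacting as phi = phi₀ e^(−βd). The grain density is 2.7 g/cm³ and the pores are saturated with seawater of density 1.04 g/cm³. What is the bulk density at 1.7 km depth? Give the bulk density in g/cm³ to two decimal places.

Porosity at depth: phi = 0.68·exp(−0.41×1.7) = 0.68×0.4981 = 0.3387
Bulk density: ρ_b = (1−phi)ρ_g + phi·ρ_f = 0.6613×2.7 + 0.3387×1.04
       = 1.786 + 0.352 = 2.138 g/cm³

2.14 g/cm³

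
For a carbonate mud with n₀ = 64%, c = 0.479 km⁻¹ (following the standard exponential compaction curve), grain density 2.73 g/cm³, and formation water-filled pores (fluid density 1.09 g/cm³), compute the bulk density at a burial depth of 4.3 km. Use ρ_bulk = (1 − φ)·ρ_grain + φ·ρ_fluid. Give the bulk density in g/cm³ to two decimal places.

2.60 g/cm³

Porosity at depth: n = 0.64·exp(−0.479×4.3) = 0.64×0.1275 = 0.0816
Bulk density: ρ_b = (1−n)ρ_g + n·ρ_f = 0.9184×2.73 + 0.0816×1.09
       = 2.507 + 0.089 = 2.596 g/cm³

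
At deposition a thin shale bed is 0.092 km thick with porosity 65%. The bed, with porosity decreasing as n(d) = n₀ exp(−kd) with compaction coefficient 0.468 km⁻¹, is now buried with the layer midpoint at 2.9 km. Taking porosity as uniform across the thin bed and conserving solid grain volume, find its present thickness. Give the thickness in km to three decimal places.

0.039 km

Porosity at 2.9 km: n = 0.65·exp(−0.468×2.9) = 0.1673
Solid-volume conservation: h(1−n) = h₀(1−n₀) ⇒ h = h₀·(1−n₀)/(1−n)
h = 0.092 × (1 − 0.65)/(1 − 0.1673) = 0.092 × 0.4203 = 0.0387 km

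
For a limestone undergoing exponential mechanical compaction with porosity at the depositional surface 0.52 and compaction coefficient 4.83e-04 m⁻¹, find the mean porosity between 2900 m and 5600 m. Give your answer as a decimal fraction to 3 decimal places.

Working in km (1 km = 1000 m; c in km⁻¹ = c in m⁻¹ × 1000):
⟨φ⟩ = (1/(Z₂−Z₁)) ∫ φ₀ e^(−cZ) dZ = φ₀·(e^(−c·Z₁) − e^(−c·Z₂)) / (c·(Z₂−Z₁))
e^(−0.483×2.9) = 0.2464; e^(−0.483×5.6) = 0.0669
⟨φ⟩ = 0.52 × (0.2464 − 0.0669) / (0.483 × 2.7) = 0.52 × 0.1377 = 0.0716

0.072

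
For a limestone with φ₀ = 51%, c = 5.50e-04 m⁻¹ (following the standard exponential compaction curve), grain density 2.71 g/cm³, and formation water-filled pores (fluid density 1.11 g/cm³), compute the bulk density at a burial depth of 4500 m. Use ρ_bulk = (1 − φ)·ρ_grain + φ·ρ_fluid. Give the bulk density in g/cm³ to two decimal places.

Working in km (1 km = 1000 m; c in km⁻¹ = c in m⁻¹ × 1000):
Porosity at depth: φ = 0.51·exp(−0.55×4.5) = 0.51×0.0842 = 0.0429
Bulk density: ρ_b = (1−φ)ρ_g + φ·ρ_f = 0.9571×2.71 + 0.0429×1.11
       = 2.594 + 0.048 = 2.641 g/cm³

2.64 g/cm³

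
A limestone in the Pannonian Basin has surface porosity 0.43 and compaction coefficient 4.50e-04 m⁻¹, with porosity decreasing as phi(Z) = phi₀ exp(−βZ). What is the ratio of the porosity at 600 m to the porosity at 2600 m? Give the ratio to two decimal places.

Working in km (1 km = 1000 m; β in km⁻¹ = β in m⁻¹ × 1000):
phi(Z₁)/phi(Z₂) = e^(−β·Z₁)/e^(−β·Z₂) = e^{β(Z₂−Z₁)}
= exp(0.45 × 2) = exp(0.9) = 2.4596

2.46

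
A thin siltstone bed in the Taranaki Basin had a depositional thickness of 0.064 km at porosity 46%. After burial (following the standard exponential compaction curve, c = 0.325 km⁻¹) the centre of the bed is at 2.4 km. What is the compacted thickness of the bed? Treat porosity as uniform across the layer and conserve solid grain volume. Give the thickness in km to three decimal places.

0.044 km

Porosity at 2.4 km: phi = 0.46·exp(−0.325×2.4) = 0.2109
Solid-volume conservation: h(1−phi) = h₀(1−phi₀) ⇒ h = h₀·(1−phi₀)/(1−phi)
h = 0.064 × (1 − 0.46)/(1 − 0.2109) = 0.064 × 0.6843 = 0.0438 km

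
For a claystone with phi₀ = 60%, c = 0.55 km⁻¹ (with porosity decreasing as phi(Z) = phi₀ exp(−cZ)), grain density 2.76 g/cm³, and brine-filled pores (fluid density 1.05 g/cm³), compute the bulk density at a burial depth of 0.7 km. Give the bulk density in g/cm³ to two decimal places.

Porosity at depth: phi = 0.6·exp(−0.55×0.7) = 0.6×0.6805 = 0.4083
Bulk density: ρ_b = (1−phi)ρ_g + phi·ρ_f = 0.5917×2.76 + 0.4083×1.05
       = 1.633 + 0.429 = 2.062 g/cm³

2.06 g/cm³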